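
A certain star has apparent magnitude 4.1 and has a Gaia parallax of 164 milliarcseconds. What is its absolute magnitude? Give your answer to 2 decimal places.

M ≈ 5.17

p = 164 mas = 0.164″ → d = 1/p = 6.098 pc
5 log₁₀(d/10 pc) = 5 log₁₀(6.098) − 5 = -1.074
M = m − 5 log₁₀(d/10) = 4.1 + 1.074 = 5.174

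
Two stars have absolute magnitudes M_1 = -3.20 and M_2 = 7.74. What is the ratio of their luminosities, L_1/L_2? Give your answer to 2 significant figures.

L_1/L_2 ≈ 24000

ΔM = M_1 − M_2 = -10.94
L_1/L_2 = 10^(−0.4 ΔM) = 10^4.376 = 23770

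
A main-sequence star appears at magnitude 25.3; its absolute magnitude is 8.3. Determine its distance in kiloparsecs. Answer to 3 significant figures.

d ≈ 25.1 kpc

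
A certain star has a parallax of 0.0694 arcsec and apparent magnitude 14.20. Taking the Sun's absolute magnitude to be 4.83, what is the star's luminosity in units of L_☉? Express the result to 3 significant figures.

L/L_☉ ≈ 3.71×10^-4

d = 1/p = 1/0.0694″ = 14.41 pc
M = m − 5 log₁₀ d + 5 = 14.20 − 5·1.1586 + 5 = 13.407
M − M_☉ = 13.407 − 4.83 = 8.577
L/L_☉ = 10^(−0.4 × 8.577) = 3.709×10^-4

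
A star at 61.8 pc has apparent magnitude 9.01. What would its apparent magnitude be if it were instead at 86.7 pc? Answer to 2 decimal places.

Flux ∝ 1/d², so Δm = 5 log₁₀(d₂/d₁) = 5 log₁₀(86.7/61.8) = 0.735
m₂ = m₁ + Δm = 9.01 + (0.735) = 9.745

m ≈ 9.75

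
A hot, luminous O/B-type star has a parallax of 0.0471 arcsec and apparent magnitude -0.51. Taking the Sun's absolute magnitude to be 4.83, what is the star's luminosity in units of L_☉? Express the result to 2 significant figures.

d = 1/p = 1/0.0471″ = 21.23 pc
M = m − 5 log₁₀ d + 5 = -0.51 − 5·1.3270 + 5 = -2.145
M − M_☉ = -2.145 − 4.83 = -6.975
L/L_☉ = 10^(−0.4 × -6.975) = 616.5

L/L_☉ ≈ 620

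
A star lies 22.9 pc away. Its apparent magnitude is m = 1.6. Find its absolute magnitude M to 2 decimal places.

M ≈ -0.20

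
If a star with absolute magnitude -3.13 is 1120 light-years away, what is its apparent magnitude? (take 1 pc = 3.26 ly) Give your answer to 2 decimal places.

d = 1120 ly / 3.26 = 343.6 pc
m = M + 5 log₁₀ d − 5 = -3.13 + 5·2.5360 − 5 = 4.550

m ≈ 4.55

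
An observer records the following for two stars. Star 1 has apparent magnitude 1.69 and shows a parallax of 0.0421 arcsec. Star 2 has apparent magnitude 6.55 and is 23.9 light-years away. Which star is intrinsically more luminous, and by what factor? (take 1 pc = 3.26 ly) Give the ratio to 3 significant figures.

Star 1: d = 1/p = 1/0.0421″ = 23.75 pc
Star 1: M = m − 5 log₁₀ d + 5 = 1.69 − 5·1.3757 + 5 = -0.189
Star 2: d = 23.9 ly / 3.26 = 7.331 pc
Star 2: M = m − 5 log₁₀ d + 5 = 6.55 − 5·0.8652 + 5 = 7.224
ΔM = M_1 − M_2 = -0.189 − (7.224) = -7.413; smaller M is more luminous → Star 1.
L ratio = 10^(0.4 |ΔM|) = 10^2.965 = 922.7

Star 1 is more luminous, by a factor of 923.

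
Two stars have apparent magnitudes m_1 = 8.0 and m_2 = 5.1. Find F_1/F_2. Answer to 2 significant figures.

Magnitude difference = 2.9
Flux ratio = 10^(−0.4 Δm) = 10^(−0.4 × 2.9) = 10^-1.160 = 0.06918

F_1/F_2 ≈ 0.069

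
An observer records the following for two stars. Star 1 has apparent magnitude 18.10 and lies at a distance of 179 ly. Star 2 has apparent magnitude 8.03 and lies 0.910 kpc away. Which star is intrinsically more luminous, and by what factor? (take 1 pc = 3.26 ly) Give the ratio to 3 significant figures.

Star 2 is more luminous, by a factor of 2.93×10^6.

Star 1: d = 179 ly / 3.26 = 54.91 pc
Star 1: M = m − 5 log₁₀ d + 5 = 18.10 − 5·1.7396 + 5 = 14.402
Star 2: d = 0.910 kpc = 910.0 pc
Star 2: M = m − 5 log₁₀ d + 5 = 8.03 − 5·2.9590 + 5 = -1.765
ΔM = M_1 − M_2 = 14.402 − (-1.765) = 16.167; smaller M is more luminous → Star 2.
L ratio = 10^(0.4 |ΔM|) = 10^6.467 = 2.930×10^6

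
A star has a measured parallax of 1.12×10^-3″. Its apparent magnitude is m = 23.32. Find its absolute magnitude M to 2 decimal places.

d = 1/p = 1/1.12×10^-3″ = 892.9 pc
5 log₁₀(d/10 pc) = 5 log₁₀(892.9) − 5 = 9.754
M = m − 5 log₁₀(d/10) = 23.32 − 9.754 = 13.566

M ≈ 13.57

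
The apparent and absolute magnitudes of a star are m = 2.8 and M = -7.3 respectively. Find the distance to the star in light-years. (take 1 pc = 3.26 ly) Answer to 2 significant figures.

d ≈ 3400 ly

Distance modulus: m − M = 2.8 − (-7.3) = 10.100
m − M = 5 log₁₀ d − 5
log₁₀ d = (m − M)/5 + 1 = 3.0200
d = 10^3.0200 = 1047 pc
= 3414 ly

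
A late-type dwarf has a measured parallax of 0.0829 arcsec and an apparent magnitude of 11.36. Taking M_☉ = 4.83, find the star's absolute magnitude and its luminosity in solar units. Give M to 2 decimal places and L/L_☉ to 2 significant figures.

M ≈ 10.95; L/L_☉ ≈ 3.6×10^-3

d = 1/p = 1/0.0829″ = 12.06 pc
M = m − 5 log₁₀ d + 5 = 11.36 − 5·1.0814 + 5 = 10.953
M − M_☉ = 10.953 − 4.83 = 6.123
L/L_☉ = 10^(−0.4 × 6.123) = 3.555×10^-3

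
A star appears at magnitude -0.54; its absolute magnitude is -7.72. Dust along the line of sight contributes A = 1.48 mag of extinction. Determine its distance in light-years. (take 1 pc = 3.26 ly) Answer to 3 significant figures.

d ≈ 450 ly

m − M = 5 log₁₀(d/10 pc) + A  ⇒  -0.54 − (-7.72) − 1.48 = 5 log₁₀(d/10)
5.700 = 5 log₁₀(d/10)
log₁₀ d = (m − M − A)/5 + 1 = 2.1400
d = 10^2.1400 = 138.0 pc
= 450.0 ly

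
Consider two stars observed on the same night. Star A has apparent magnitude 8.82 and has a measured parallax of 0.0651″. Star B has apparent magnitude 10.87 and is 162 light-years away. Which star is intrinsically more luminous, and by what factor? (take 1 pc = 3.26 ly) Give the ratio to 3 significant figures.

Star B is more luminous, by a factor of 1.58.

Star A: d = 1/p = 1/0.0651″ = 15.36 pc
Star A: M = m − 5 log₁₀ d + 5 = 8.82 − 5·1.1864 + 5 = 7.888
Star B: d = 162 ly / 3.26 = 49.69 pc
Star B: M = m − 5 log₁₀ d + 5 = 10.87 − 5·1.6963 + 5 = 7.389
ΔM = M_A − M_B = 7.888 − (7.389) = 0.499; smaller M is more luminous → Star B.
L ratio = 10^(0.4 |ΔM|) = 10^0.200 = 1.584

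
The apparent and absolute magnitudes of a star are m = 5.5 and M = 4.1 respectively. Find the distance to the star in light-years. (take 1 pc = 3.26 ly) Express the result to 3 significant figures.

Distance modulus: m − M = 5.5 − (4.1) = 1.400
m − M = 5 log₁₀ d − 5
log₁₀ d = (m − M)/5 + 1 = 1.2800
d = 10^1.2800 = 19.05 pc
= 62.12 ly

d ≈ 62.1 ly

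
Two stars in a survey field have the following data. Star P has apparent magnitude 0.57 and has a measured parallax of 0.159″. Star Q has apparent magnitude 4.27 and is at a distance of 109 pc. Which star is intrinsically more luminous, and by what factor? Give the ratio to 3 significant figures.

Star P: d = 1/p = 1/0.159″ = 6.289 pc
Star P: M = m − 5 log₁₀ d + 5 = 0.57 − 5·0.7986 + 5 = 1.577
Star Q: M = m − 5 log₁₀ d + 5 = 4.27 − 5·2.0374 + 5 = -0.917
ΔM = M_P − M_Q = 1.577 − (-0.917) = 2.494; smaller M is more luminous → Star Q.
L ratio = 10^(0.4 |ΔM|) = 10^0.998 = 9.946

Star Q is more luminous, by a factor of 9.95.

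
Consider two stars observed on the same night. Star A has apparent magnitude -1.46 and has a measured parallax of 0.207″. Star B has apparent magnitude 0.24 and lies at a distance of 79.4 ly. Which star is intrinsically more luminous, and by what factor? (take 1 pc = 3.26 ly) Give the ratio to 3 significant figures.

Star B is more luminous, by a factor of 5.31.

Star A: d = 1/p = 1/0.207″ = 4.831 pc
Star A: M = m − 5 log₁₀ d + 5 = -1.46 − 5·0.6840 + 5 = 0.120
Star B: d = 79.4 ly / 3.26 = 24.36 pc
Star B: M = m − 5 log₁₀ d + 5 = 0.24 − 5·1.3866 + 5 = -1.693
ΔM = M_A − M_B = 0.120 − (-1.693) = 1.813; smaller M is more luminous → Star B.
L ratio = 10^(0.4 |ΔM|) = 10^0.725 = 5.311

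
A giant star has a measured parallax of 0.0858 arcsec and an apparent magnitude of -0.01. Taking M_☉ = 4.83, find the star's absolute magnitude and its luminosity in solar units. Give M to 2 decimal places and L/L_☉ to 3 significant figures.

M ≈ -0.34; L/L_☉ ≈ 117

d = 1/p = 1/0.0858″ = 11.66 pc
M = m − 5 log₁₀ d + 5 = -0.01 − 5·1.0665 + 5 = -0.343
M − M_☉ = -0.343 − 4.83 = -5.173
L/L_☉ = 10^(−0.4 × -5.173) = 117.2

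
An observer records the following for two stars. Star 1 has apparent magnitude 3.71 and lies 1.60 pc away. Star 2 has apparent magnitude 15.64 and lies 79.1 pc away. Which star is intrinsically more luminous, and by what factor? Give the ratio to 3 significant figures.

Star 1: M = m − 5 log₁₀ d + 5 = 3.71 − 5·0.2041 + 5 = 7.689
Star 2: M = m − 5 log₁₀ d + 5 = 15.64 − 5·1.8982 + 5 = 11.149
ΔM = M_1 − M_2 = 7.689 − (11.149) = -3.460; smaller M is more luminous → Star 1.
L ratio = 10^(0.4 |ΔM|) = 10^1.384 = 24.20

Star 1 is more luminous, by a factor of 24.2.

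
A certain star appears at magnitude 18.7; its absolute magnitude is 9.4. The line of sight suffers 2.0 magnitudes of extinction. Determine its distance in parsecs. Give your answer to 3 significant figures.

d ≈ 288 pc

m − M = 5 log₁₀(d/10 pc) + A  ⇒  18.7 − (9.4) − 2.0 = 5 log₁₀(d/10)
7.300 = 5 log₁₀(d/10)
log₁₀ d = (m − M − A)/5 + 1 = 2.4600
d = 10^2.4600 = 288.4 pc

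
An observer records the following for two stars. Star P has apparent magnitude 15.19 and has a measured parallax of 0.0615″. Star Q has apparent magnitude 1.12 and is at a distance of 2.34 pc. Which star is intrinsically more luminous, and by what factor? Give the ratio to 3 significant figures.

Star P: d = 1/p = 1/0.0615″ = 16.26 pc
Star P: M = m − 5 log₁₀ d + 5 = 15.19 − 5·1.2111 + 5 = 14.134
Star Q: M = m − 5 log₁₀ d + 5 = 1.12 − 5·0.3692 + 5 = 4.274
ΔM = M_P − M_Q = 14.134 − (4.274) = 9.860; smaller M is more luminous → Star Q.
L ratio = 10^(0.4 |ΔM|) = 10^3.944 = 8794

Star Q is more luminous, by a factor of 8790.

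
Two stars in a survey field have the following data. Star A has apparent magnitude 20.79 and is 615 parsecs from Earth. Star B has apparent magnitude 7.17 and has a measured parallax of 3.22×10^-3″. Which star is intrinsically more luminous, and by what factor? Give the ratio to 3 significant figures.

Star B is more luminous, by a factor of 71500.

Star A: M = m − 5 log₁₀ d + 5 = 20.79 − 5·2.7889 + 5 = 11.846
Star B: d = 1/p = 1/3.22×10^-3″ = 310.6 pc
Star B: M = m − 5 log₁₀ d + 5 = 7.17 − 5·2.4921 + 5 = -0.291
ΔM = M_A − M_B = 11.846 − (-0.291) = 12.136; smaller M is more luminous → Star B.
L ratio = 10^(0.4 |ΔM|) = 10^4.855 = 71540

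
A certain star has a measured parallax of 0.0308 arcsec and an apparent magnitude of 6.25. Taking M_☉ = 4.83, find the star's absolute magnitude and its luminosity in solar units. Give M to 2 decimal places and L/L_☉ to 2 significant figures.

M ≈ 3.69; L/L_☉ ≈ 2.9

d = 1/p = 1/0.0308″ = 32.47 pc
M = m − 5 log₁₀ d + 5 = 6.25 − 5·1.5114 + 5 = 3.693
M − M_☉ = 3.693 − 4.83 = -1.137
L/L_☉ = 10^(−0.4 × -1.137) = 2.850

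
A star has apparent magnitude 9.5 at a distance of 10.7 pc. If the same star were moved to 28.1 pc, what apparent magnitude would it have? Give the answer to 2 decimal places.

m ≈ 11.60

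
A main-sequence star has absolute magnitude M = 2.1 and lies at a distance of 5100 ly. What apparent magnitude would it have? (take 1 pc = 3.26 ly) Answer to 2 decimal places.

m ≈ 13.07

d = 5100 ly / 3.26 = 1564 pc
m = M + 5 log₁₀ d − 5 = 2.1 + 5·3.1944 − 5 = 13.072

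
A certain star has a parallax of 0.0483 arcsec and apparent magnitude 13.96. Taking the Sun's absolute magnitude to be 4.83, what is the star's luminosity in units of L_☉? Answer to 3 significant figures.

d = 1/p = 1/0.0483″ = 20.70 pc
M = m − 5 log₁₀ d + 5 = 13.96 − 5·1.3161 + 5 = 12.380
M − M_☉ = 12.380 − 4.83 = 7.550
L/L_☉ = 10^(−0.4 × 7.550) = 9.552×10^-4

L/L_☉ ≈ 9.55×10^-4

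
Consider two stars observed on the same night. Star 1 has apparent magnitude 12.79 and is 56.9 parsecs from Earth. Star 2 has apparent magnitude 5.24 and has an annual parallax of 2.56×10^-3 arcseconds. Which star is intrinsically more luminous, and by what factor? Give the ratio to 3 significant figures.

Star 1: M = m − 5 log₁₀ d + 5 = 12.79 − 5·1.7551 + 5 = 9.014
Star 2: d = 1/p = 1/2.56×10^-3″ = 390.6 pc
Star 2: M = m − 5 log₁₀ d + 5 = 5.24 − 5·2.5918 + 5 = -2.719
ΔM = M_1 − M_2 = 9.014 − (-2.719) = 11.733; smaller M is more luminous → Star 2.
L ratio = 10^(0.4 |ΔM|) = 10^4.693 = 49350

Star 2 is more luminous, by a factor of 49400.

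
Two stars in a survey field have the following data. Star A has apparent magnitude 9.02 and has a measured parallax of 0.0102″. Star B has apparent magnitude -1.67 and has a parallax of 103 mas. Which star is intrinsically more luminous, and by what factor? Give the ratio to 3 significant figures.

Star A: d = 1/p = 1/0.0102″ = 98.04 pc
Star A: M = m − 5 log₁₀ d + 5 = 9.02 − 5·1.9914 + 5 = 4.063
Star B: p = 103 mas = 0.103″ → d = 1/p = 9.709 pc
Star B: M = m − 5 log₁₀ d + 5 = -1.67 − 5·0.9872 + 5 = -1.606
ΔM = M_A − M_B = 4.063 − (-1.606) = 5.669; smaller M is more luminous → Star B.
L ratio = 10^(0.4 |ΔM|) = 10^2.268 = 185.2

Star B is more luminous, by a factor of 185.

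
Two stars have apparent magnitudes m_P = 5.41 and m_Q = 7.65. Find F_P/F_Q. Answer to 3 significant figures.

F_P/F_Q ≈ 7.87

Δm = 5.41 − (7.65) = -2.24
Flux ratio = 10^(−0.4 Δm) = 10^(−0.4 × -2.24) = 10^0.896 = 7.870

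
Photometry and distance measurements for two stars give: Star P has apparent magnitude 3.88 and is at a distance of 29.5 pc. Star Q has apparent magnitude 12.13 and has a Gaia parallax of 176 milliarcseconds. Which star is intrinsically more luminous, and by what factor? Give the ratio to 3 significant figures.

Star P: M = m − 5 log₁₀ d + 5 = 3.88 − 5·1.4698 + 5 = 1.531
Star Q: p = 176 mas = 0.176″ → d = 1/p = 5.682 pc
Star Q: M = m − 5 log₁₀ d + 5 = 12.13 − 5·0.7545 + 5 = 13.358
ΔM = M_P − M_Q = 1.531 − (13.358) = -11.827; smaller M is more luminous → Star P.
L ratio = 10^(0.4 |ΔM|) = 10^4.731 = 53790

Star P is more luminous, by a factor of 53800.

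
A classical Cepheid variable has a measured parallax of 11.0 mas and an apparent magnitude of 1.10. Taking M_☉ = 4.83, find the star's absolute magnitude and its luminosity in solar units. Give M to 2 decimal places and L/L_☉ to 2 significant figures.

M ≈ -3.69; L/L_☉ ≈ 2600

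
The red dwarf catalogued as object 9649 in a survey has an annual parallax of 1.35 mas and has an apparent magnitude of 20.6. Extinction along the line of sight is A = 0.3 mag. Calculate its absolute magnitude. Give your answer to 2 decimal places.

p = 1.35 mas = 1.35×10^-3″ → d = 1/p = 740.7 pc
5 log₁₀(d/10 pc) = 5 log₁₀(740.7) − 5 = 9.348
M = m − 5 log₁₀(d/10) − A = 20.6 − 9.348 − 0.3 = 10.952

M ≈ 10.95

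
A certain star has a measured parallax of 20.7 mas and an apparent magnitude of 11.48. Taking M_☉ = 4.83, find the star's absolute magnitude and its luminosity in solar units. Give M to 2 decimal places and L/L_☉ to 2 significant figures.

M ≈ 8.06; L/L_☉ ≈ 0.051

d = 1/p = 1000/20.7 mas = 48.31 pc
M = m − 5 log₁₀ d + 5 = 11.48 − 5·1.6840 + 5 = 8.060
M − M_☉ = 8.060 − 4.83 = 3.230
L/L_☉ = 10^(−0.4 × 3.230) = 0.05106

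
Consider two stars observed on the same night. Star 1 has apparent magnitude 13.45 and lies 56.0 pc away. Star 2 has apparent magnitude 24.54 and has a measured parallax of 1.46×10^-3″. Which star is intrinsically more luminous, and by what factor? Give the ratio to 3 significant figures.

Star 1: M = m − 5 log₁₀ d + 5 = 13.45 − 5·1.7482 + 5 = 9.709
Star 2: d = 1/p = 1/1.46×10^-3″ = 684.9 pc
Star 2: M = m − 5 log₁₀ d + 5 = 24.54 − 5·2.8356 + 5 = 15.362
ΔM = M_1 − M_2 = 9.709 − (15.362) = -5.653; smaller M is more luminous → Star 1.
L ratio = 10^(0.4 |ΔM|) = 10^2.261 = 182.4

Star 1 is more luminous, by a factor of 182.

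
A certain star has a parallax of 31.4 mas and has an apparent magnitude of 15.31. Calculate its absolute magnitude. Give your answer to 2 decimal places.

p = 31.4 mas = 0.0314″ → d = 1/p = 31.85 pc
5 log₁₀(d/10 pc) = 5 log₁₀(31.85) − 5 = 2.515
M = m − 5 log₁₀(d/10) = 15.31 − 2.515 = 12.795

M ≈ 12.79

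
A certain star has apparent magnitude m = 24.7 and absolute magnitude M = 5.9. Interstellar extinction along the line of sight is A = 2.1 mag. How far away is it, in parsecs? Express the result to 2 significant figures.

m − M = 5 log₁₀(d/10 pc) + A  ⇒  24.7 − (5.9) − 2.1 = 5 log₁₀(d/10)
16.700 = 5 log₁₀(d/10)
log₁₀ d = (m − M − A)/5 + 1 = 4.3400
d = 10^4.3400 = 21880 pc

d ≈ 22000 pc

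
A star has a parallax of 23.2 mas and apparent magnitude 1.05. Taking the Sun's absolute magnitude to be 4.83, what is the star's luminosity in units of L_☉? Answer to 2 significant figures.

L/L_☉ ≈ 600

d = 1/p = 1000/23.2 mas = 43.10 pc
M = m − 5 log₁₀ d + 5 = 1.05 − 5·1.6345 + 5 = -2.123
M − M_☉ = -2.123 − 4.83 = -6.953
L/L_☉ = 10^(−0.4 × -6.953) = 604.0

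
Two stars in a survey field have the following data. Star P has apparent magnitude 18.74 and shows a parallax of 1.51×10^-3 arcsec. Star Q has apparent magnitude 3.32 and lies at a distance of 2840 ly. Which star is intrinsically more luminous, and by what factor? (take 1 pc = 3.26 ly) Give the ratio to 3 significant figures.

Star P: d = 1/p = 1/1.51×10^-3″ = 662.3 pc
Star P: M = m − 5 log₁₀ d + 5 = 18.74 − 5·2.8210 + 5 = 9.635
Star Q: d = 2840 ly / 3.26 = 871.2 pc
Star Q: M = m − 5 log₁₀ d + 5 = 3.32 − 5·2.9401 + 5 = -6.381
ΔM = M_P − M_Q = 9.635 − (-6.381) = 16.015; smaller M is more luminous → Star Q.
L ratio = 10^(0.4 |ΔM|) = 10^6.406 = 2.548×10^6

Star Q is more luminous, by a factor of 2.55×10^6.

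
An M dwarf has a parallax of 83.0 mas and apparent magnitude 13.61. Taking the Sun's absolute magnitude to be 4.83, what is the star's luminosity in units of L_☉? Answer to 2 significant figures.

L/L_☉ ≈ 4.5×10^-4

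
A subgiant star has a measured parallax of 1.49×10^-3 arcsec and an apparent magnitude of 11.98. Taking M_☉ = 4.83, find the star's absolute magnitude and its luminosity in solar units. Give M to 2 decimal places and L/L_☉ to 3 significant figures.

M ≈ 2.85; L/L_☉ ≈ 6.22

d = 1/p = 1/1.49×10^-3″ = 671.1 pc
M = m − 5 log₁₀ d + 5 = 11.98 − 5·2.8268 + 5 = 2.846
M − M_☉ = 2.846 − 4.83 = -1.984
L/L_☉ = 10^(−0.4 × -1.984) = 6.218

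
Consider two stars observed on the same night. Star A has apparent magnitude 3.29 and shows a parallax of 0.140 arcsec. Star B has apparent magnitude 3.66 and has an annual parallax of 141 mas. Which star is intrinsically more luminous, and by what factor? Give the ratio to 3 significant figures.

Star A: d = 1/p = 1/0.140″ = 7.143 pc
Star A: M = m − 5 log₁₀ d + 5 = 3.29 − 5·0.8539 + 5 = 4.021
Star B: p = 141 mas = 0.141″ → d = 1/p = 7.092 pc
Star B: M = m − 5 log₁₀ d + 5 = 3.66 − 5·0.8508 + 5 = 4.406
ΔM = M_A − M_B = 4.021 − (4.406) = -0.385; smaller M is more luminous → Star A.
L ratio = 10^(0.4 |ΔM|) = 10^0.154 = 1.426

Star A is more luminous, by a factor of 1.43.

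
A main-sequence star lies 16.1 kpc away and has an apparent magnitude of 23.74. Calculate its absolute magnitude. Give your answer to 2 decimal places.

d = 16.1 kpc = 16100 pc
5 log₁₀(d/10 pc) = 5 log₁₀(16100) − 5 = 16.034
M = m − 5 log₁₀(d/10) = 23.74 − 16.034 = 7.706

M ≈ 7.71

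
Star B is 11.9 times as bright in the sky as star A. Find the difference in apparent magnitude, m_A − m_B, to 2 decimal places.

Pogson: Δm = −2.5 log₁₀(ratio) = −2.5 log₁₀(11.9) = −2.5 × 1.0755 = -2.689
Star B is brighter so has the smaller magnitude: m_A − m_B is positive.

m_A − m_B ≈ 2.69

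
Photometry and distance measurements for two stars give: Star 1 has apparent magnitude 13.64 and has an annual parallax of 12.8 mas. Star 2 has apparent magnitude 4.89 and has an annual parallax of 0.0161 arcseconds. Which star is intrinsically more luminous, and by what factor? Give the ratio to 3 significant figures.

Star 1: p = 12.8 mas = 0.0128″ → d = 1/p = 78.12 pc
Star 1: M = m − 5 log₁₀ d + 5 = 13.64 − 5·1.8928 + 5 = 9.176
Star 2: d = 1/p = 1/0.0161″ = 62.11 pc
Star 2: M = m − 5 log₁₀ d + 5 = 4.89 − 5·1.7932 + 5 = 0.924
ΔM = M_1 − M_2 = 9.176 − (0.924) = 8.252; smaller M is more luminous → Star 2.
L ratio = 10^(0.4 |ΔM|) = 10^3.301 = 1999

Star 2 is more luminous, by a factor of 2000.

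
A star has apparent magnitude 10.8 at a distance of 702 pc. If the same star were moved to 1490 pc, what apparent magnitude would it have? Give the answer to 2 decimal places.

m ≈ 12.43

Flux ∝ 1/d², so Δm = 5 log₁₀(d₂/d₁) = 5 log₁₀(1490/702) = 1.634
m₂ = m₁ + Δm = 10.8 + (1.634) = 12.434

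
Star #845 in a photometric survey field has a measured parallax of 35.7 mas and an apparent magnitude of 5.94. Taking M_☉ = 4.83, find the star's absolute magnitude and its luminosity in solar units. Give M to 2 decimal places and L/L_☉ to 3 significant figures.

M ≈ 3.70; L/L_☉ ≈ 2.82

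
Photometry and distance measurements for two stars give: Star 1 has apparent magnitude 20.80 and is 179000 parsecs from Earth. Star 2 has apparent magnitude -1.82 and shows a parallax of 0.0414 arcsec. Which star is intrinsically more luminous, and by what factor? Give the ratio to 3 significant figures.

Star 2 is more luminous, by a factor of 20.3.

Star 1: M = m − 5 log₁₀ d + 5 = 20.80 − 5·5.2529 + 5 = -0.464
Star 2: d = 1/p = 1/0.0414″ = 24.15 pc
Star 2: M = m − 5 log₁₀ d + 5 = -1.82 − 5·1.3830 + 5 = -3.735
ΔM = M_1 − M_2 = -0.464 − (-3.735) = 3.271; smaller M is more luminous → Star 2.
L ratio = 10^(0.4 |ΔM|) = 10^1.308 = 20.34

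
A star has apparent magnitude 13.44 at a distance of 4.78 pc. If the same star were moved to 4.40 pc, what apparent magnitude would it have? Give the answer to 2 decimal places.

Flux ∝ 1/d², so Δm = 5 log₁₀(d₂/d₁) = 5 log₁₀(4.40/4.78) = -0.180
m₂ = m₁ + Δm = 13.44 + (-0.180) = 13.260

m ≈ 13.26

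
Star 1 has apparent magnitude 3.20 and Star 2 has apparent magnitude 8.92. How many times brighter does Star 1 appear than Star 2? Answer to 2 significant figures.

Δm = 3.20 − (8.92) = -5.72
Flux ratio = 10^(−0.4 Δm) = 10^(−0.4 × -5.72) = 10^2.288 = 194.1

190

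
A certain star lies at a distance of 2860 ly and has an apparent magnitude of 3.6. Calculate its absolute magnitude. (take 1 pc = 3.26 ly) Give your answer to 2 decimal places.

M ≈ -6.12

d = 2860 ly / 3.26 = 877.3 pc
5 log₁₀(d/10 pc) = 5 log₁₀(877.3) − 5 = 9.716
M = m − 5 log₁₀(d/10) = 3.6 − 9.716 = -6.116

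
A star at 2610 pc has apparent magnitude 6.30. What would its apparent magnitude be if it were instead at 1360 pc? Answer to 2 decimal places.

Flux ∝ 1/d², so Δm = 5 log₁₀(d₂/d₁) = 5 log₁₀(1360/2610) = -1.416
m₂ = m₁ + Δm = 6.30 + (-1.416) = 4.884

m ≈ 4.88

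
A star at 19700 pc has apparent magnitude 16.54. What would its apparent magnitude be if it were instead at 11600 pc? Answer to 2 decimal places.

Flux ∝ 1/d², so Δm = 5 log₁₀(d₂/d₁) = 5 log₁₀(11600/19700) = -1.150
m₂ = m₁ + Δm = 16.54 + (-1.150) = 15.390

m ≈ 15.39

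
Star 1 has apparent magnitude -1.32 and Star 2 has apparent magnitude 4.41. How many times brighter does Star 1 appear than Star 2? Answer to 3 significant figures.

196

Magnitude difference = -5.73
Flux ratio = 10^(−0.4 Δm) = 10^(−0.4 × -5.73) = 10^2.292 = 195.9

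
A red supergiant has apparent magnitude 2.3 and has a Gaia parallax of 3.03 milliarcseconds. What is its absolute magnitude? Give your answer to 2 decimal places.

M ≈ -5.29

p = 3.03 mas = 3.03×10^-3″ → d = 1/p = 330.0 pc
5 log₁₀(d/10 pc) = 5 log₁₀(330.0) − 5 = 7.593
M = m − 5 log₁₀(d/10) = 2.3 − 7.593 = -5.293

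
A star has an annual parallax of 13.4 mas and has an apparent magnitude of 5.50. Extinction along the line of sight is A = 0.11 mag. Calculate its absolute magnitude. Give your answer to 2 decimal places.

M ≈ 1.03

p = 13.4 mas = 0.0134″ → d = 1/p = 74.63 pc
5 log₁₀(d/10 pc) = 5 log₁₀(74.63) − 5 = 4.364
M = m − 5 log₁₀(d/10) − A = 5.50 − 4.364 − 0.11 = 1.026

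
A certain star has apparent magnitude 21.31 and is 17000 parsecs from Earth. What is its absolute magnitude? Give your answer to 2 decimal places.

M ≈ 5.16

5 log₁₀(d/10 pc) = 5 log₁₀(17000) − 5 = 16.152
M = m − 5 log₁₀(d/10) = 21.31 − 16.152 = 5.158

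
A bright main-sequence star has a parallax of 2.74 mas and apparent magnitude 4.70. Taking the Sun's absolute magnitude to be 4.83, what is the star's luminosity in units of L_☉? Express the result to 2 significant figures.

L/L_☉ ≈ 1500

d = 1/p = 1000/2.74 mas = 365.0 pc
M = m − 5 log₁₀ d + 5 = 4.70 − 5·2.5622 + 5 = -3.111
M − M_☉ = -3.111 − 4.83 = -7.941
L/L_☉ = 10^(−0.4 × -7.941) = 1501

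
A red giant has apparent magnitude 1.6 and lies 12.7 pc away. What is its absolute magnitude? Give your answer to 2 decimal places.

M ≈ 1.08

5 log₁₀(d/10 pc) = 5 log₁₀(12.70) − 5 = 0.519
M = m − 5 log₁₀(d/10) = 1.6 − 0.519 = 1.081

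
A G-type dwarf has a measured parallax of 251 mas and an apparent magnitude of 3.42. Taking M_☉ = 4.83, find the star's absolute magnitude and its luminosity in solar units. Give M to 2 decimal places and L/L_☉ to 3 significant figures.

d = 1/p = 1000/251 mas = 3.984 pc
M = m − 5 log₁₀ d + 5 = 3.42 − 5·0.6003 + 5 = 5.418
M − M_☉ = 5.418 − 4.83 = 0.588
L/L_☉ = 10^(−0.4 × 0.588) = 0.5816

M ≈ 5.42; L/L_☉ ≈ 0.582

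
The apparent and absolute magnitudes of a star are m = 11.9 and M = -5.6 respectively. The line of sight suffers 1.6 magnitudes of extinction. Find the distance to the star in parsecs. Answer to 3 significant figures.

d ≈ 15100 pc

m − M = 5 log₁₀(d/10 pc) + A  ⇒  11.9 − (-5.6) − 1.6 = 5 log₁₀(d/10)
15.900 = 5 log₁₀(d/10)
log₁₀ d = (m − M − A)/5 + 1 = 4.1800
d = 10^4.1800 = 15140 pc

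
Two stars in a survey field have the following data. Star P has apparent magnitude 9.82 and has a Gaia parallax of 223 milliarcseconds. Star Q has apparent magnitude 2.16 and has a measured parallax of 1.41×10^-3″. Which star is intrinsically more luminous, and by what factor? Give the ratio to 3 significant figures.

Star Q is more luminous, by a factor of 2.90×10^7.

Star P: p = 223 mas = 0.223″ → d = 1/p = 4.484 pc
Star P: M = m − 5 log₁₀ d + 5 = 9.82 − 5·0.6517 + 5 = 11.562
Star Q: d = 1/p = 1/1.41×10^-3″ = 709.2 pc
Star Q: M = m − 5 log₁₀ d + 5 = 2.16 − 5·2.8508 + 5 = -7.094
ΔM = M_P − M_Q = 11.562 − (-7.094) = 18.655; smaller M is more luminous → Star Q.
L ratio = 10^(0.4 |ΔM|) = 10^7.462 = 2.898×10^7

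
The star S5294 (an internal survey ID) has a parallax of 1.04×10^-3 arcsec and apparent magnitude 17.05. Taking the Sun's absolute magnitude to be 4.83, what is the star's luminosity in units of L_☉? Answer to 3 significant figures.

L/L_☉ ≈ 0.120

d = 1/p = 1/1.04×10^-3″ = 961.5 pc
M = m − 5 log₁₀ d + 5 = 17.05 − 5·2.9830 + 5 = 7.135
M − M_☉ = 7.135 − 4.83 = 2.305
L/L_☉ = 10^(−0.4 × 2.305) = 0.1197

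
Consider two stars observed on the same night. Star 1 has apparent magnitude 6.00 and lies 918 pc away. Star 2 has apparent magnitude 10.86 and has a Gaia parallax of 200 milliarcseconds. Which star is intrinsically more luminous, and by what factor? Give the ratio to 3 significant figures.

Star 1 is more luminous, by a factor of 2.96×10^6.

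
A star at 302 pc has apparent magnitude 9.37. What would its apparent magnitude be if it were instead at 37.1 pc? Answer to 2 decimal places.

m ≈ 4.82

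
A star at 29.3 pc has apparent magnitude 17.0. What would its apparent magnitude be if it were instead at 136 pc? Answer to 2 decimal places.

m ≈ 20.33

Flux ∝ 1/d², so Δm = 5 log₁₀(d₂/d₁) = 5 log₁₀(136/29.3) = 3.333
m₂ = m₁ + Δm = 17.0 + (3.333) = 20.333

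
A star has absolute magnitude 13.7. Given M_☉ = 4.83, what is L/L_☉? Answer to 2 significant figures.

L/L_☉ ≈ 2.8×10^-4

M − M_☉ = 13.7 − 4.83 = 8.870
L/L_☉ = 10^(−0.4 (M − M_☉)) = 10^-3.548 = 2.831×10^-4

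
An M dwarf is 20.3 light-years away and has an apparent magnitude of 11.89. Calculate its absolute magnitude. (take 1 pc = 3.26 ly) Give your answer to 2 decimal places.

M ≈ 12.92

d = 20.3 ly / 3.26 = 6.227 pc
5 log₁₀(d/10 pc) = 5 log₁₀(6.227) − 5 = -1.029
M = m − 5 log₁₀(d/10) = 11.89 + 1.029 = 12.919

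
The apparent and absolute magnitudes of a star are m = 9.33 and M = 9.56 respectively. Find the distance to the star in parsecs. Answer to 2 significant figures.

Distance modulus: m − M = 9.33 − (9.56) = -0.230
m − M = 5 log₁₀ d − 5
log₁₀ d = (m − M)/5 + 1 = 0.9540
d = 10^0.9540 = 8.995 pc

d ≈ 9.0 pc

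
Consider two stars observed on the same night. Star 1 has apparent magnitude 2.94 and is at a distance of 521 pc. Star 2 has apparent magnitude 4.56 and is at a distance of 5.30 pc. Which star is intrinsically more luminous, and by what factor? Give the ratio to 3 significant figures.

Star 1 is more luminous, by a factor of 43000.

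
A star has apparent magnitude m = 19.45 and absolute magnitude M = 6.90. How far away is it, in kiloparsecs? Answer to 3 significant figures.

μ = m − M = 12.550
m − M = 5 log₁₀ d − 5
log₁₀ d = (m − M)/5 + 1 = 3.5100
d = 10^3.5100 = 3236 pc
= 3.236 kpc

d ≈ 3.24 kpc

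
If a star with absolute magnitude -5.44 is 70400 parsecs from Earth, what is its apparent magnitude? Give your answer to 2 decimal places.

m = M + 5 log₁₀ d − 5 = -5.44 + 5·4.8476 − 5 = 13.798

m ≈ 13.80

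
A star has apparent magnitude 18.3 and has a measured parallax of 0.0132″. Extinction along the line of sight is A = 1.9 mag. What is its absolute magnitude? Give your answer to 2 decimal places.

d = 1/p = 1/0.0132″ = 75.76 pc
5 log₁₀(d/10 pc) = 5 log₁₀(75.76) − 5 = 4.397
M = m − 5 log₁₀(d/10) − A = 18.3 − 4.397 − 1.9 = 12.003

M ≈ 12.00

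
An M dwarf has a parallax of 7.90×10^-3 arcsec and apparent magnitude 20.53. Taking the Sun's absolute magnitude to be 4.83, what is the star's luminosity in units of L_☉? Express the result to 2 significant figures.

d = 1/p = 1/7.90×10^-3″ = 126.6 pc
M = m − 5 log₁₀ d + 5 = 20.53 − 5·2.1024 + 5 = 15.018
M − M_☉ = 15.018 − 4.83 = 10.188
L/L_☉ = 10^(−0.4 × 10.188) = 8.409×10^-5

L/L_☉ ≈ 8.4×10^-5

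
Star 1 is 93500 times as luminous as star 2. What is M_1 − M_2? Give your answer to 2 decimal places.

M_1 − M_2 ≈ -12.43

Pogson: ΔM = −2.5 log₁₀(ratio) = −2.5 log₁₀(93500) = −2.5 × 4.9708 = -12.427
Star 1 is brighter, so it has the smaller magnitude: the difference is negative.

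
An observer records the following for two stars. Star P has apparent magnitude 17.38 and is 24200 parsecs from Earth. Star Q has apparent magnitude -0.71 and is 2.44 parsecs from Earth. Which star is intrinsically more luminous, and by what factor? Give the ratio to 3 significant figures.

Star P is more luminous, by a factor of 5.71.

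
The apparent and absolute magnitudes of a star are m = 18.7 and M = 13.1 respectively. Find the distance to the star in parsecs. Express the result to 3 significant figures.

μ = m − M = 5.600
m − M = 5 log₁₀ d − 5
log₁₀ d = (m − M)/5 + 1 = 2.1200
d = 10^2.1200 = 131.8 pc

d ≈ 132 pc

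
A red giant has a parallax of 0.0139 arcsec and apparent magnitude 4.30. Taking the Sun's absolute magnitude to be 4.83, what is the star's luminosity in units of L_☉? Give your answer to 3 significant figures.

L/L_☉ ≈ 84.3

d = 1/p = 1/0.0139″ = 71.94 pc
M = m − 5 log₁₀ d + 5 = 4.30 − 5·1.8570 + 5 = 0.015
M − M_☉ = 0.015 − 4.83 = -4.815
L/L_☉ = 10^(−0.4 × -4.815) = 84.33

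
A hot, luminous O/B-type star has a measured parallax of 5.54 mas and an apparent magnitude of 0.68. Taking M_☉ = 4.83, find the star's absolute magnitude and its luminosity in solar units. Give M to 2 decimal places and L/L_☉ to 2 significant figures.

d = 1/p = 1000/5.54 mas = 180.5 pc
M = m − 5 log₁₀ d + 5 = 0.68 − 5·2.2565 + 5 = -5.602
M − M_☉ = -5.602 − 4.83 = -10.432
L/L_☉ = 10^(−0.4 × -10.432) = 14890

M ≈ -5.60; L/L_☉ ≈ 15000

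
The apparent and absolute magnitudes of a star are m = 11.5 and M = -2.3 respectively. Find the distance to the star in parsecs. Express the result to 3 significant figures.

d ≈ 5750 pc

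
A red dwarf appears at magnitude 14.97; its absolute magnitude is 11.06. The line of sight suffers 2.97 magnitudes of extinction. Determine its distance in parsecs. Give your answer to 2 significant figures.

m − M = 5 log₁₀(d/10 pc) + A  ⇒  14.97 − (11.06) − 2.97 = 5 log₁₀(d/10)
0.940 = 5 log₁₀(d/10)
log₁₀ d = (m − M − A)/5 + 1 = 1.1880
d = 10^1.1880 = 15.42 pc

d ≈ 15 pc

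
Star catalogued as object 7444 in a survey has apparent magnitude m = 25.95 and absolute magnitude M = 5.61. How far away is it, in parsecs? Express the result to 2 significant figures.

μ = m − M = 20.340
m − M = 5 log₁₀ d − 5
log₁₀ d = (m − M)/5 + 1 = 5.0680
d = 10^5.0680 = 116900 pc

d ≈ 120000 pc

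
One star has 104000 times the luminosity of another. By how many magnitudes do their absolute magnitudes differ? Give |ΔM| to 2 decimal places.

|ΔM| ≈ 12.54

Pogson: ΔM = −2.5 log₁₀(ratio) = −2.5 log₁₀(104000) = −2.5 × 5.0170 = -12.543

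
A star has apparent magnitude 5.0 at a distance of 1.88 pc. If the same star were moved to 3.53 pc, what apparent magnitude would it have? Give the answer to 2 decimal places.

m ≈ 6.37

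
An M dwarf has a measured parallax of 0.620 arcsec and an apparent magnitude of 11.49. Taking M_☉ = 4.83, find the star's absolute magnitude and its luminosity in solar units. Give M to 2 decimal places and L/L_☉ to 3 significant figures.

M ≈ 15.45; L/L_☉ ≈ 5.64×10^-5

d = 1/p = 1/0.620″ = 1.613 pc
M = m − 5 log₁₀ d + 5 = 11.49 − 5·0.2076 + 5 = 15.452
M − M_☉ = 15.452 − 4.83 = 10.622
L/L_☉ = 10^(−0.4 × 10.622) = 5.639×10^-5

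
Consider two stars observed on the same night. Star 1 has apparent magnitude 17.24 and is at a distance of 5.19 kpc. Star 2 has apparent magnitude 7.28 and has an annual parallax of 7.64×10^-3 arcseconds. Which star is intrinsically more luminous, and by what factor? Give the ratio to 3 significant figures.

Star 1: d = 5.19 kpc = 5190 pc
Star 1: M = m − 5 log₁₀ d + 5 = 17.24 − 5·3.7152 + 5 = 3.664
Star 2: d = 1/p = 1/7.64×10^-3″ = 130.9 pc
Star 2: M = m − 5 log₁₀ d + 5 = 7.28 − 5·2.1169 + 5 = 1.695
ΔM = M_1 − M_2 = 3.664 − (1.695) = 1.969; smaller M is more luminous → Star 2.
L ratio = 10^(0.4 |ΔM|) = 10^0.787 = 6.130

Star 2 is more luminous, by a factor of 6.13.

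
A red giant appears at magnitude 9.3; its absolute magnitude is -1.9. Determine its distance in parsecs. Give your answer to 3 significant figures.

μ = m − M = 11.200
m − M = 5 log₁₀ d − 5
log₁₀ d = (m − M)/5 + 1 = 3.2400
d = 10^3.2400 = 1738 pc

d ≈ 1740 pc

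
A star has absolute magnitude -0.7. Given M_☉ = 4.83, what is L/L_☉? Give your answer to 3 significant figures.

M − M_☉ = -0.7 − 4.83 = -5.530
L/L_☉ = 10^(−0.4 (M − M_☉)) = 10^2.212 = 162.9

L/L_☉ ≈ 163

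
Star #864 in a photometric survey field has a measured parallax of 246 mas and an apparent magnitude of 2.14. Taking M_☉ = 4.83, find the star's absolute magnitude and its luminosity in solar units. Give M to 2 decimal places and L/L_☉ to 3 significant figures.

d = 1/p = 1000/246 mas = 4.065 pc
M = m − 5 log₁₀ d + 5 = 2.14 − 5·0.6091 + 5 = 4.095
M − M_☉ = 4.095 − 4.83 = -0.735
L/L_☉ = 10^(−0.4 × -0.735) = 1.968

M ≈ 4.09; L/L_☉ ≈ 1.97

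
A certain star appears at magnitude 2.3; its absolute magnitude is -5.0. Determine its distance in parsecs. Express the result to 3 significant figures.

Distance modulus: m − M = 2.3 − (-5.0) = 7.300
m − M = 5 log₁₀ d − 5
log₁₀ d = (m − M)/5 + 1 = 2.4600
d = 10^2.4600 = 288.4 pc

d ≈ 288 pc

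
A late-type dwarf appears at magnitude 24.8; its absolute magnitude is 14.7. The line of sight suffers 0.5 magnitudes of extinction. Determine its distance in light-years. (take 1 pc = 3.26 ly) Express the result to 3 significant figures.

m − M = 5 log₁₀(d/10 pc) + A  ⇒  24.8 − (14.7) − 0.5 = 5 log₁₀(d/10)
9.600 = 5 log₁₀(d/10)
log₁₀ d = (m − M − A)/5 + 1 = 2.9200
d = 10^2.9200 = 831.8 pc
= 2712 ly

d ≈ 2710 ly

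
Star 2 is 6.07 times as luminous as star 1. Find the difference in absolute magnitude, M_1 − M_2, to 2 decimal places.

Pogson: ΔM = −2.5 log₁₀(ratio) = −2.5 log₁₀(6.07) = −2.5 × 0.7832 = -1.958
Star 2 is brighter so has the smaller magnitude: M_1 − M_2 is positive.

M_1 − M_2 ≈ 1.96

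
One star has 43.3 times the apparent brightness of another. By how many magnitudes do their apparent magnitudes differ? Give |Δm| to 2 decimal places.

|Δm| ≈ 4.09

Pogson: Δm = −2.5 log₁₀(ratio) = −2.5 log₁₀(43.3) = −2.5 × 1.6365 = -4.091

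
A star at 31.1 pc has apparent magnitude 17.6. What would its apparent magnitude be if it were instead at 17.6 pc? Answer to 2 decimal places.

m ≈ 16.36

Flux ∝ 1/d², so Δm = 5 log₁₀(d₂/d₁) = 5 log₁₀(17.6/31.1) = -1.236
m₂ = m₁ + Δm = 17.6 + (-1.236) = 16.364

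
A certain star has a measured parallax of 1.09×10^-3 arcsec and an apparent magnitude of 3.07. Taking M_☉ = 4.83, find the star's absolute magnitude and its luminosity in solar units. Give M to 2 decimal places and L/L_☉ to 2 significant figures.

d = 1/p = 1/1.09×10^-3″ = 917.4 pc
M = m − 5 log₁₀ d + 5 = 3.07 − 5·2.9626 + 5 = -6.743
M − M_☉ = -6.743 − 4.83 = -11.573
L/L_☉ = 10^(−0.4 × -11.573) = 42570

M ≈ -6.74; L/L_☉ ≈ 43000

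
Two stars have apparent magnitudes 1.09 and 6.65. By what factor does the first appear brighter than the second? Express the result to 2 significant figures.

170

Magnitude difference = -5.56
Flux ratio = 10^(−0.4 Δm) = 10^(−0.4 × -5.56) = 10^2.224 = 167.5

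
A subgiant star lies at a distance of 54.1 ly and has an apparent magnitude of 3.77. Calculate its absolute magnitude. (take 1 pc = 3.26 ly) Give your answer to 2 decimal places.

M ≈ 2.67

d = 54.1 ly / 3.26 = 16.60 pc
5 log₁₀(d/10 pc) = 5 log₁₀(16.60) − 5 = 1.100
M = m − 5 log₁₀(d/10) = 3.77 − 1.100 = 2.670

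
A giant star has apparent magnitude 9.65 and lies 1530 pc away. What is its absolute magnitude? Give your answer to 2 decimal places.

M ≈ -1.27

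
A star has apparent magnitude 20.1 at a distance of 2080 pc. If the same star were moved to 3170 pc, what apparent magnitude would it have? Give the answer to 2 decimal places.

m ≈ 21.01

Flux ∝ 1/d², so Δm = 5 log₁₀(d₂/d₁) = 5 log₁₀(3170/2080) = 0.915
m₂ = m₁ + Δm = 20.1 + (0.915) = 21.015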